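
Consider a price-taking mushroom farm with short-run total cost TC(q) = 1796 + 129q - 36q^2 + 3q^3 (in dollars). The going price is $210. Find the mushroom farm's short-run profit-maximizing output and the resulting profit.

Profit = -$338 at q = 9

AVC = 129 - 36q + 3q^2 has its minimum $21 at q = 6; price $210 clears that bar, so the firm operates.
MC = 129 - 72q + 9q^2. Setting P = MC and taking the root on the rising branch gives q* = 9.
TR = 210·9 = 1890. TC = 1796 + 432 = 2228. Profit = 1890 − 2228 = -$338.
By producing, the firm covers all variable cost plus $1458 of fixed cost; shutting down would lose the full $1796.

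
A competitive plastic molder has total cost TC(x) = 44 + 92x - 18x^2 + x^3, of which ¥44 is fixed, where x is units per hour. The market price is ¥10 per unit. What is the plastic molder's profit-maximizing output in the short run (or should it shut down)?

From TC, MC = TC'(x) = 92 - 36x + 3x^2 and AVC = VC/x = 92 - 18x + x^2.
The AVC parabola has its vertex at x = 18/2 = 9, where AVC = 92 - 18·9 + 9^2 = ¥11.
P = ¥10 lies below min AVC = ¥11; no output level covers variable cost.
Shutting down limits the loss to fixed cost, ¥44.

Shut down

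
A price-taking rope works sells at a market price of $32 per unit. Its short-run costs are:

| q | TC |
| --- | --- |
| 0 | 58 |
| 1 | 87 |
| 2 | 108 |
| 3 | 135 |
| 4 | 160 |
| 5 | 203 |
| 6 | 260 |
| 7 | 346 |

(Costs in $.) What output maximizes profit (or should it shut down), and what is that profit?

Profit at each row (π = 32q − TC): q=0: -58; q=1: -55; q=2: -44; q=3: -39; q=4: -32; q=5: -43; q=6: -68; q=7: -122.
Profit is maximized at q = 4. AVC there is 102/4 = $25.50 ≤ P, so producing beats shutting down (which would give -$58).

q = 4; profit = -$32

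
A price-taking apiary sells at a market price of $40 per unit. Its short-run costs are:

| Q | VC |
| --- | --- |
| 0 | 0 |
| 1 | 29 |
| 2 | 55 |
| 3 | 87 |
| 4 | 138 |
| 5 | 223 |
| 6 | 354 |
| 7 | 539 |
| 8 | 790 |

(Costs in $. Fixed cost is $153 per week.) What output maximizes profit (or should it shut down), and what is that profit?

Tabulate TR − TC: Q=0: -153; Q=1: -142; Q=2: -128; Q=3: -120; Q=4: -131; Q=5: -176; Q=6: -267; Q=7: -412; Q=8: -623.
Profit is maximized at Q = 3. AVC there is 87/3 = $29 ≤ P, so producing beats shutting down (which would give -$153).

Q = 3; profit = -$120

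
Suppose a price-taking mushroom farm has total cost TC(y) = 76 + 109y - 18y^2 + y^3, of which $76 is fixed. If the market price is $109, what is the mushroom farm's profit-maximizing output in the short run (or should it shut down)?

Strip out fixed cost: VC = 109y - 18y^2 + y^3. Then AVC = 109 - 18y + y^2 and MC = 109 - 36y + 3y^2.
AVC is minimized where dAVC/dy = -18 + 2y = 0, at y = 9; min AVC = 109 - 18·9 + 9^2 = $28.
Since P = $109 ≥ min AVC = $28, price covers variable cost and the firm should produce.
P = MC gives -36y + 3y^2 = 0, with roots 0 and 12. Take the larger (rising MC): y* = 12.
Check: AVC at y = 12 is $37 ≤ P, so revenue covers variable cost.
Profit = P·y − TC = 109·12 − 520 = $788.

Produce at y = 12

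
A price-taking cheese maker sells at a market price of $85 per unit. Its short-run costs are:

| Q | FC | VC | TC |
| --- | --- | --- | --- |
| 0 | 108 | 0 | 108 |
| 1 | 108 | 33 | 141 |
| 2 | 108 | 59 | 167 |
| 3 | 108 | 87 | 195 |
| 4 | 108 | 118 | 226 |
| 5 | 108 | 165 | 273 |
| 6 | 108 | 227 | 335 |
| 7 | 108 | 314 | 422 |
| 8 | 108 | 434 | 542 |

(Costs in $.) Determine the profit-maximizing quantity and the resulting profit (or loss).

Tabulate TR − TC: Q=0: -108; Q=1: -56; Q=2: 3; Q=3: 60; Q=4: 114; Q=5: 152; Q=6: 175; Q=7: 173; Q=8: 138.
Profit is maximized at Q = 6. AVC there is 227/6 = $37.83 ≤ P, so producing beats shutting down (which would give -$108).

Q = 6; profit = $175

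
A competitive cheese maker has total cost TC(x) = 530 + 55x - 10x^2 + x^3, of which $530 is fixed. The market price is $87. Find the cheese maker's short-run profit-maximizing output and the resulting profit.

AVC = 55 - 10x + x^2; min AVC = $30 at x = 5. Since P = $87 ≥ min AVC, the firm produces.
With MC = 55 - 20x + 3x^2, P = MC on the upward-sloping part at x* = 8.
TR = 87·8 = 696. TC = 530 + 312 = 842. Profit = 696 − 842 = -$146.
Shutting down would mean losing the fixed cost of $530, so operating at a loss of $146 is better by $384.

Profit = -$146 at x = 8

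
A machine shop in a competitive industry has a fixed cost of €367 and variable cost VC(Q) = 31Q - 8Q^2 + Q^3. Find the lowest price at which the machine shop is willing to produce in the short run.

The shutdown price is the minimum of AVC. VC = 31Q - 8Q^2 + Q^3, so AVC = 31 - 8Q + Q^2.
dAVC/dQ = -8 + 2Q = 0 gives Q = 4. min AVC = 31 - 8·4 + 4^2 = 15.
For P < €15 the firm produces nothing.

€15 per unit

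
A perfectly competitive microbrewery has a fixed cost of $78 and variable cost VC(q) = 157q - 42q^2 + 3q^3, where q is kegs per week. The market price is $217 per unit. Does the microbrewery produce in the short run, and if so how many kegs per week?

Strip out fixed cost: VC = 157q - 42q^2 + 3q^3. Then AVC = 157 - 42q + 3q^2 and MC = 157 - 84q + 9q^2.
AVC is minimized where dAVC/dq = -42 + 6q = 0, at q = 7; min AVC = 157 - 42·7 + 3·7^2 = $10.
P = $217 exceeds min AVC = $10, so the firm stays open.
Solving P = MC: -60 - 84q + 9q^2 = 0 ⇒ q = -2/3 or 10. On the upward-sloping branch, q* = 10.
Check: AVC at q = 10 is $37 ≤ P, so revenue covers variable cost.
Profit = P·q − TC = 217·10 − 448 = $1722.

Produce at q = 10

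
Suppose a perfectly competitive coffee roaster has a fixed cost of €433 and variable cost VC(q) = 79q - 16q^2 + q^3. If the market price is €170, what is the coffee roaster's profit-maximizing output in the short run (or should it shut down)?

Produce at q = 13

From TC, MC = TC'(q) = 79 - 32q + 3q^2 and AVC = VC/q = 79 - 16q + q^2.
AVC hits its minimum where MC = AVC, at q = 8, giving min AVC = 79 - 16·8 + 8^2 = €15.
Since P = €170 ≥ min AVC = €15, price covers variable cost and the firm should produce.
P = MC gives -91 - 32q + 3q^2 = 0, with roots -7/3 and 13. Take the larger (rising MC): q* = 13.
Check: AVC at q = 13 is €40 ≤ P, so revenue covers variable cost.
Profit = P·q − TC = 170·13 − 953 = €1257.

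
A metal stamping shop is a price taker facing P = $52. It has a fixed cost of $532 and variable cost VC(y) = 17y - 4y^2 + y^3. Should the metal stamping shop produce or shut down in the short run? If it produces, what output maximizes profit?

Produce at y = 5

From TC, MC = TC'(y) = 17 - 8y + 3y^2 and AVC = VC/y = 17 - 4y + y^2.
The AVC parabola has its vertex at y = 4/2 = 2, where AVC = 17 - 4·2 + 2^2 = $13.
P = $52 exceeds min AVC = $13, so the firm stays open.
P = MC gives -35 - 8y + 3y^2 = 0, with roots -7/3 and 5. Take the larger (rising MC): y* = 5.
Check: AVC at y = 5 is $22 ≤ P, so revenue covers variable cost.
Profit = P·y − TC = 52·5 − 642 = -$382, a loss, but smaller than the $532 fixed cost the firm would lose by shutting down.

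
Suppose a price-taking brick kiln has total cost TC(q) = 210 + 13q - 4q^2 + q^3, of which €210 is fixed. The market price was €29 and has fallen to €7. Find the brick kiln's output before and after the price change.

MC = 13 - 8q + 3q^2; the shutdown threshold is min AVC = €9 (at q = 2).
With P = €29 above the shutdown price, P = MC gives q = 4.
At P = €7 < min AVC = €9, price no longer covers variable cost at any output, so the firm shuts down: q = 0.

Output falls from 4 to 0 (the firm shuts down)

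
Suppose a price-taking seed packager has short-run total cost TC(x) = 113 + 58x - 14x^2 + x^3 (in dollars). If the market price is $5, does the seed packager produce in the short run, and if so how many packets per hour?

Strip out fixed cost: VC = 58x - 14x^2 + x^3. Then AVC = 58 - 14x + x^2 and MC = 58 - 28x + 3x^2.
AVC is minimized where dAVC/dx = -14 + 2x = 0, at x = 7; min AVC = 58 - 14·7 + 7^2 = $9.
P = $5 lies below min AVC = $9; no output level covers variable cost.
Shutting down limits the loss to fixed cost, $113.

Shut down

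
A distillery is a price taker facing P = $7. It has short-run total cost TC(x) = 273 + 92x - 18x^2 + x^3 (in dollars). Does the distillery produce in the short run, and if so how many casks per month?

Variable cost is VC = 92x - 18x^2 + x^3, so AVC = VC/x = 92 - 18x + x^2 and MC = dTC/dx = 92 - 36x + 3x^2.
The AVC parabola has its vertex at x = 18/2 = 9, where AVC = 92 - 18·9 + 9^2 = $11.
P = $7 lies below min AVC = $11; no output level covers variable cost.
Best response: produce nothing and absorb the $273 fixed cost.

Shut down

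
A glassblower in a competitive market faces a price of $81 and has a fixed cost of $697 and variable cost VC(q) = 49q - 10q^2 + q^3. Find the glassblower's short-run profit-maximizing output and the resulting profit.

Profit = -$313 at q = 8

AVC = 49 - 10q + q^2 has its minimum $24 at q = 5; price $81 clears that bar, so the firm operates.
With MC = 49 - 20q + 3q^2, P = MC on the upward-sloping part at q* = 8.
TR = 81·8 = 648. TC = 697 + 264 = 961. Profit = 648 − 961 = -$313.
Shutting down would mean losing the fixed cost of $697, so operating at a loss of $313 is better by $384.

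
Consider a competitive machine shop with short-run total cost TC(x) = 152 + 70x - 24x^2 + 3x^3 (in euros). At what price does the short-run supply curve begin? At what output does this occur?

The firm shuts down when price falls below the minimum of average variable cost. AVC = VC/x = 70 - 24x + 3x^2.
dAVC/dx = -24 + 6x = 0 gives x = 4. min AVC = 70 - 24·4 + 3·4^2 = 22.
The firm shuts down for any P below €22.

€22 per unit, at x = 4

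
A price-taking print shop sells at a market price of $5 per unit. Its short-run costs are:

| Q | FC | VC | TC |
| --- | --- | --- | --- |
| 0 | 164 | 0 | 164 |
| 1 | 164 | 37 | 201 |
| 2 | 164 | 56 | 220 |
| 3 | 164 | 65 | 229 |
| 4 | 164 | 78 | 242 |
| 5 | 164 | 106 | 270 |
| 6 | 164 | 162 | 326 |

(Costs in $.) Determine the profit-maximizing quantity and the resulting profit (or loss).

Q = 0 (shut down); profit = -$164

Tabulate TR − TC: Q=0: -164; Q=1: -196; Q=2: -210; Q=3: -214; Q=4: -222; Q=5: -245; Q=6: -296.
Profit is highest at Q = 0. Equivalently, the lowest AVC in the table is 78/4 ≈ $19.50 at Q = 4, and P = $5 falls below it — price never covers variable cost, so the firm shuts down and loses only its fixed cost.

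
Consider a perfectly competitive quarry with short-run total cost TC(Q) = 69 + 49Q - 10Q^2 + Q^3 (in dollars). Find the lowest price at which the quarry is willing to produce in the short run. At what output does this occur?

$24 per unit, at Q = 5

The shutdown price is the minimum of AVC. VC = 49Q - 10Q^2 + Q^3, so AVC = 49 - 10Q + Q^2.
dAVC/dQ = -10 + 2Q = 0 gives Q = 5. min AVC = 49 - 10·5 + 5^2 = 24.
The firm shuts down for any P below $24.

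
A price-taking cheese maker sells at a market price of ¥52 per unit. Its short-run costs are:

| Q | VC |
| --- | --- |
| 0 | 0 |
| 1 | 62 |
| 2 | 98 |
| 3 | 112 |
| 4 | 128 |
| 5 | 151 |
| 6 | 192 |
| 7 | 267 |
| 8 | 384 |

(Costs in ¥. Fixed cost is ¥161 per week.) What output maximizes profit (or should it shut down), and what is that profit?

Compute π = P·Q − TC at each output: Q=0: -161; Q=1: -171; Q=2: -155; Q=3: -117; Q=4: -81; Q=5: -52; Q=6: -41; Q=7: -64; Q=8: -129.
Profit is maximized at Q = 6. AVC there is 192/6 = ¥32 ≤ P, so producing beats shutting down (which would give -¥161).

Q = 6; profit = -¥41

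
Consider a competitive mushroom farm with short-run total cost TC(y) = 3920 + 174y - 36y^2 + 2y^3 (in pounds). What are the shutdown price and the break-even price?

AVC = 174 - 36y + 2y^2; minimized at y = 9, giving min AVC = £12. That is the shutdown price.
ATC = 3920/y + 174 - 36y + 2y^2. Setting dATC/dy = −3920/y^2 − 36 + 4y = 0 gives y = 14 (since 4·14^3 − 36·14^2 = 3920).
min ATC = 3920/14 + 174 − 36·14 + 2·14^2 = £342. That is the break-even price.
For £12 ≤ P < £342 the firm produces at a loss; below £12 it shuts down.

Shutdown price = £12; break-even price = £342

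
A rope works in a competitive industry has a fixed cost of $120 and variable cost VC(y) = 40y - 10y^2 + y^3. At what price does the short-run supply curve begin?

$15 per unit

The firm shuts down when price falls below the minimum of average variable cost. AVC = VC/y = 40 - 10y + y^2.
dAVC/dy = -10 + 2y = 0 gives y = 5. min AVC = 40 - 10·5 + 5^2 = 15.
For P < $15 the firm produces nothing.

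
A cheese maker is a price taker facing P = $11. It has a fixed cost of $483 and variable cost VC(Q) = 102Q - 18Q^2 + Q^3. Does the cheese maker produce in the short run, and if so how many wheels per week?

Shut down

Variable cost is VC = 102Q - 18Q^2 + Q^3, so AVC = VC/Q = 102 - 18Q + Q^2 and MC = dTC/dQ = 102 - 36Q + 3Q^2.
AVC hits its minimum where MC = AVC, at Q = 9, giving min AVC = 102 - 18·9 + 9^2 = $21.
Since P = $11 < min AVC = $21, price fails to cover variable cost at any output.
Best response: produce nothing and absorb the $483 fixed cost.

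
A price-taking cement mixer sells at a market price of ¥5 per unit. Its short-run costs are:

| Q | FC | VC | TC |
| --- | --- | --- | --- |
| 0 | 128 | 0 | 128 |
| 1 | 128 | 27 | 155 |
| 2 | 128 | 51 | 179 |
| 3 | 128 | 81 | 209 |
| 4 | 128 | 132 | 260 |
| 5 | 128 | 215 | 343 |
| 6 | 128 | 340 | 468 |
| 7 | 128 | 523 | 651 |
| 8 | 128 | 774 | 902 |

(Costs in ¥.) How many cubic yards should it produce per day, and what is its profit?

Q = 0 (shut down); profit = -¥128

Tabulate TR − TC: Q=0: -128; Q=1: -150; Q=2: -169; Q=3: -194; Q=4: -240; Q=5: -318; Q=6: -438; Q=7: -616; Q=8: -862.
Profit is highest at Q = 0. Equivalently, the lowest AVC in the table is 51/2 ≈ ¥25.50 at Q = 2, and P = ¥5 falls below it — price never covers variable cost, so the firm shuts down and loses only its fixed cost.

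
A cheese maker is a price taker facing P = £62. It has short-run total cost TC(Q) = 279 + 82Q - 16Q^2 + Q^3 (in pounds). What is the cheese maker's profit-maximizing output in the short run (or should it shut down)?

Variable cost is VC = 82Q - 16Q^2 + Q^3, so AVC = VC/Q = 82 - 16Q + Q^2 and MC = dTC/dQ = 82 - 32Q + 3Q^2.
The AVC parabola has its vertex at Q = 16/2 = 8, where AVC = 82 - 16·8 + 8^2 = £18.
Because £62 ≥ £18, revenue can cover variable cost; the firm operates.
Set P = MC: 62 = 82 - 32Q + 3Q^2 → 20 - 32Q + 3Q^2 = 0. The roots are Q = 2/3 and Q = 10; the profit-maximizing output is on the rising part of MC, so Q* = 10.
Check: AVC at Q = 10 is £22 ≤ P, so revenue covers variable cost.
Profit = P·Q − TC = 62·10 − 499 = £121.

Produce at Q = 10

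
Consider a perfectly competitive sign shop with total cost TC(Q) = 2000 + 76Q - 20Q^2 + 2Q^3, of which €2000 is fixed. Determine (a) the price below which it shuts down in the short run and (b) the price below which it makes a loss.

Shutdown price = €26; break-even price = €276

AVC = 76 - 20Q + 2Q^2; minimized at Q = 5, giving min AVC = €26. That is the shutdown price.
ATC = 2000/Q + 76 - 20Q + 2Q^2. Setting dATC/dQ = −2000/Q^2 − 20 + 4Q = 0 gives Q = 10 (since 4·10^3 − 20·10^2 = 2000).
min ATC = 2000/10 + 76 − 20·10 + 2·10^2 = €276. That is the break-even price.
Between these two prices the firm operates at a loss; above €276 it earns a profit.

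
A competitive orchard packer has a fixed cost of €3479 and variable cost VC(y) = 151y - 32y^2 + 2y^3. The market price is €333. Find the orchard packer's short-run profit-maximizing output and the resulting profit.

AVC = 151 - 32y + 2y^2; min AVC = €23 at y = 8. Since P = €333 ≥ min AVC, the firm produces.
With MC = 151 - 64y + 6y^2, P = MC on the upward-sloping part at y* = 13.
TR = 333·13 = 4329. TC = 3479 + 949 = 4428. Profit = 4329 − 4428 = -€99.
That loss of €99 beats the €3479 the firm would lose by shutting down; producing recovers €3380 of fixed cost.

Profit = -€99 at y = 13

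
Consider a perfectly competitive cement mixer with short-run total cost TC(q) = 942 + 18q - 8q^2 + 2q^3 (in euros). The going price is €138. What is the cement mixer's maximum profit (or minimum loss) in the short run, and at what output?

Profit = -€366 at q = 6

AVC = 18 - 8q + 2q^2 has its minimum €10 at q = 2; price €138 clears that bar, so the firm operates.
With MC = 18 - 16q + 6q^2, P = MC on the upward-sloping part at q* = 6.
TR = 138·6 = 828. TC = 942 + 252 = 1194. Profit = 828 − 1194 = -€366.
Shutting down would mean losing the fixed cost of €942, so operating at a loss of €366 is better by €576.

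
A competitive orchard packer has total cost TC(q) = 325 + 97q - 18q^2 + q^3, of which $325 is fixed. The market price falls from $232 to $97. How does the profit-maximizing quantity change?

Output falls from 15 to 12

AVC = 97 - 18q + q^2, minimized at q = 9 where min AVC = $16. MC = 97 - 36q + 3q^2.
At P = $232 ≥ min AVC, set P = MC on the rising branch: q = 15.
At P = $97 ≥ min AVC, set P = MC: q = 12. The firm stays open but cuts output.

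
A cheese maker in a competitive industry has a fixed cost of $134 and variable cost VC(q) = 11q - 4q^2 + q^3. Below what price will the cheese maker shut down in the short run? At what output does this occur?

The firm shuts down when price falls below the minimum of average variable cost. AVC = VC/q = 11 - 4q + q^2.
dAVC/dq = -4 + 2q = 0 gives q = 2. min AVC = 11 - 4·2 + 2^2 = 7.
So the shutdown price is $7.

$7 per unit, at q = 2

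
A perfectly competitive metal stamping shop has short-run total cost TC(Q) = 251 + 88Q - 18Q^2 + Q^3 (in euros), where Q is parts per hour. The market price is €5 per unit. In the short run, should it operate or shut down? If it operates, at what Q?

Variable cost is VC = 88Q - 18Q^2 + Q^3, so AVC = VC/Q = 88 - 18Q + Q^2 and MC = dTC/dQ = 88 - 36Q + 3Q^2.
AVC is minimized where dAVC/dQ = -18 + 2Q = 0, at Q = 9; min AVC = 88 - 18·9 + 9^2 = €7.
Since P = €5 < min AVC = €7, price fails to cover variable cost at any output.
The firm minimizes its loss by shutting down and losing only its fixed cost of €251.

Shut down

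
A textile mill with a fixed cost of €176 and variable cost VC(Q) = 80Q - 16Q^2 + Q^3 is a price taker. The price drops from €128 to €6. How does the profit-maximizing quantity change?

MC = 80 - 32Q + 3Q^2; the shutdown threshold is min AVC = €16 (at Q = 8).
With P = €128 above the shutdown price, P = MC gives Q = 12.
At P = €6 < min AVC = €16, price no longer covers variable cost at any output, so the firm shuts down: Q = 0.

Output falls from 12 to 0 (the firm shuts down)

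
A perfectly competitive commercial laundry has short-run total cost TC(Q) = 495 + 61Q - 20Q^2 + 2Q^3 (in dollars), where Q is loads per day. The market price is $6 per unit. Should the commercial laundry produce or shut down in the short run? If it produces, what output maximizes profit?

Shut down

Strip out fixed cost: VC = 61Q - 20Q^2 + 2Q^3. Then AVC = 61 - 20Q + 2Q^2 and MC = 61 - 40Q + 6Q^2.
The AVC parabola has its vertex at Q = 20/4 = 5, where AVC = 61 - 20·5 + 2·5^2 = $11.
With P < min AVC ($6 < $11), every unit sold adds to the loss.
Best response: produce nothing and absorb the $495 fixed cost.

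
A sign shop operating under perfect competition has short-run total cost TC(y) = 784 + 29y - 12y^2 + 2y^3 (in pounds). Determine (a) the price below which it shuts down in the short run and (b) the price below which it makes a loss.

Shutdown price = min AVC. AVC = 29 - 12y + 2y^2, with vertex at y = 3 and minimum £11.
ATC = 784/y + 29 - 12y + 2y^2. Setting dATC/dy = −784/y^2 − 12 + 4y = 0 gives y = 7 (since 4·7^3 − 12·7^2 = 784).
min ATC = 784/7 + 29 − 12·7 + 2·7^2 = £155. That is the break-even price.
Between these two prices the firm operates at a loss; above £155 it earns a profit.

Shutdown price = £11; break-even price = £155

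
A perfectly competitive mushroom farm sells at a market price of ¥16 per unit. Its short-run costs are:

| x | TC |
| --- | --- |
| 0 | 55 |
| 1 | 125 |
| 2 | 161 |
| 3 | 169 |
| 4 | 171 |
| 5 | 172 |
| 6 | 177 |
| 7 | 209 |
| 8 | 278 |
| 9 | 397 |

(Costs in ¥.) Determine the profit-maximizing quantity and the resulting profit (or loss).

x = 0 (shut down); profit = -¥55

Tabulate TR − TC: x=0: -55; x=1: -109; x=2: -129; x=3: -121; x=4: -107; x=5: -92; x=6: -81; x=7: -97; x=8: -150; x=9: -253.
Profit is highest at x = 0. Equivalently, the lowest AVC in the table is 122/6 ≈ ¥20.33 at x = 6, and P = ¥16 falls below it — price never covers variable cost, so the firm shuts down and loses only its fixed cost.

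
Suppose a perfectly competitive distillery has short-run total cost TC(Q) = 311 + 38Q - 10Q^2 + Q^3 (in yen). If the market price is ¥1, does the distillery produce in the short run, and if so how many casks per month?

Shut down

Variable cost is VC = 38Q - 10Q^2 + Q^3, so AVC = VC/Q = 38 - 10Q + Q^2 and MC = dTC/dQ = 38 - 20Q + 3Q^2.
AVC hits its minimum where MC = AVC, at Q = 5, giving min AVC = 38 - 10·5 + 5^2 = ¥13.
With P < min AVC (¥1 < ¥13), every unit sold adds to the loss.
The firm minimizes its loss by shutting down and losing only its fixed cost of ¥311.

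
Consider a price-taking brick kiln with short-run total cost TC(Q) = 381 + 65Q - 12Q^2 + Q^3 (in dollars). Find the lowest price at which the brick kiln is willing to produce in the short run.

The shutdown price is the minimum of AVC. VC = 65Q - 12Q^2 + Q^3, so AVC = 65 - 12Q + Q^2.
At the minimum of AVC, MC = AVC. MC = 65 - 24Q + 3Q^2; setting MC = AVC gives 2Q^2 - 12Q = 0, so Q = 6. min AVC = 29.
The firm shuts down for any P below $29.

$29 per unit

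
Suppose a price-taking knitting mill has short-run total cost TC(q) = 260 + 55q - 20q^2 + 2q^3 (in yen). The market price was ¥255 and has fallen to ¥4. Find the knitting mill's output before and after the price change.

MC = 55 - 40q + 6q^2; the shutdown threshold is min AVC = ¥5 (at q = 5).
At P = ¥255 ≥ min AVC, set P = MC on the rising branch: q = 10.
At P = ¥4 < min AVC = ¥5, price no longer covers variable cost at any output, so the firm shuts down: q = 0.

Output falls from 10 to 0 (the firm shuts down)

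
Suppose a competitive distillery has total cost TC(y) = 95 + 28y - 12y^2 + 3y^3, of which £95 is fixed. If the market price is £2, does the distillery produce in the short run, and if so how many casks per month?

From TC, MC = TC'(y) = 28 - 24y + 9y^2 and AVC = VC/y = 28 - 12y + 3y^2.
The AVC parabola has its vertex at y = 12/6 = 2, where AVC = 28 - 12·2 + 3·2^2 = £16.
P = £2 lies below min AVC = £16; no output level covers variable cost.
Best response: produce nothing and absorb the £95 fixed cost.

Shut down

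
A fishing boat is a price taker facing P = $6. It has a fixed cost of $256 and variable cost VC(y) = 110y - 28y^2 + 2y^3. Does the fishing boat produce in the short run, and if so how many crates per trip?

Shut down

From TC, MC = TC'(y) = 110 - 56y + 6y^2 and AVC = VC/y = 110 - 28y + 2y^2.
The AVC parabola has its vertex at y = 28/4 = 7, where AVC = 110 - 28·7 + 2·7^2 = $12.
With P < min AVC ($6 < $12), every unit sold adds to the loss.
The firm minimizes its loss by shutting down and losing only its fixed cost of $256.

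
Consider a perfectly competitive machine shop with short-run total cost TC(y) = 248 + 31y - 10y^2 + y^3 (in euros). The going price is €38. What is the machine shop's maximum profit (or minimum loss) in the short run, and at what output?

AVC = 31 - 10y + y^2 has its minimum €6 at y = 5; price €38 clears that bar, so the firm operates.
With MC = 31 - 20y + 3y^2, P = MC on the upward-sloping part at y* = 7.
TR = 38·7 = 266. TC = 248 + 70 = 318. Profit = 266 − 318 = -€52.
Shutting down would mean losing the fixed cost of €248, so operating at a loss of €52 is better by €196.

Profit = -€52 at y = 7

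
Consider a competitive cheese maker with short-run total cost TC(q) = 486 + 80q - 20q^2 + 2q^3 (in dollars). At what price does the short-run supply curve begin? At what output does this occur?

$30 per unit, at q = 5

Short-run supply begins at min AVC. From VC = 80q - 20q^2 + 2q^3, AVC = 80 - 20q + 2q^2.
At the minimum of AVC, MC = AVC. MC = 80 - 40q + 6q^2; setting MC = AVC gives 4q^2 - 20q = 0, so q = 5. min AVC = 30.
The firm shuts down for any P below $30.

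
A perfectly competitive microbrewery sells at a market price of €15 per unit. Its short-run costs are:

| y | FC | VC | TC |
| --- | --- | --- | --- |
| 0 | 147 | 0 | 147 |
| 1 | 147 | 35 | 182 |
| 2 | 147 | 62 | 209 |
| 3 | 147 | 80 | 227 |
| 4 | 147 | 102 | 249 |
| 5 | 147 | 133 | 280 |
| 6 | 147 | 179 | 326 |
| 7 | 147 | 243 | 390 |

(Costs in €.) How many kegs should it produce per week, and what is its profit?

y = 0 (shut down); profit = -€147

Profit at each row (π = 15y − TC): y=0: -147; y=1: -167; y=2: -179; y=3: -182; y=4: -189; y=5: -205; y=6: -236; y=7: -285.
Profit is highest at y = 0. Equivalently, the lowest AVC in the table is 102/4 ≈ €25.50 at y = 4, and P = €15 falls below it — price never covers variable cost, so the firm shuts down and loses only its fixed cost.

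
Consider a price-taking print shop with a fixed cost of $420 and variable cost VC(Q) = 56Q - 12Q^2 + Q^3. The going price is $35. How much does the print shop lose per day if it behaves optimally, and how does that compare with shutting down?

AVC = 56 - 12Q + Q^2 has its minimum $20 at Q = 6; price $35 clears that bar, so the firm operates.
With MC = 56 - 24Q + 3Q^2, P = MC on the upward-sloping part at Q* = 7.
TR = 35·7 = 245. TC = 420 + 147 = 567. Profit = 245 − 567 = -$322.
That loss of $322 beats the $420 the firm would lose by shutting down; producing recovers $98 of fixed cost.

Profit = -$322 at Q = 7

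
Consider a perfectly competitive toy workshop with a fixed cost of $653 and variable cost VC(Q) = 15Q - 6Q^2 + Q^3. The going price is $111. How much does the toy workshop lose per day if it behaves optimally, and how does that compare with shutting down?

AVC = 15 - 6Q + Q^2; min AVC = $6 at Q = 3. Since P = $111 ≥ min AVC, the firm produces.
MC = 15 - 12Q + 3Q^2. Setting P = MC and taking the root on the rising branch gives Q* = 8.
TR = 111·8 = 888. TC = 653 + 248 = 901. Profit = 888 − 901 = -$13.
That loss of $13 beats the $653 the firm would lose by shutting down; producing recovers $640 of fixed cost.

Profit = -$13 at Q = 8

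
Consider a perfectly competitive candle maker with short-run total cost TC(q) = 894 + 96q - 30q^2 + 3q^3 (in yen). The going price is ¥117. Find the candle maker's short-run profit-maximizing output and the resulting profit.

Profit = -¥306 at q = 7

AVC = 96 - 30q + 3q^2; min AVC = ¥21 at q = 5. Since P = ¥117 ≥ min AVC, the firm produces.
MC = 96 - 60q + 9q^2. Setting P = MC and taking the root on the rising branch gives q* = 7.
TR = 117·7 = 819. TC = 894 + 231 = 1125. Profit = 819 − 1125 = -¥306.
By producing, the firm covers all variable cost plus ¥588 of fixed cost; shutting down would lose the full ¥894.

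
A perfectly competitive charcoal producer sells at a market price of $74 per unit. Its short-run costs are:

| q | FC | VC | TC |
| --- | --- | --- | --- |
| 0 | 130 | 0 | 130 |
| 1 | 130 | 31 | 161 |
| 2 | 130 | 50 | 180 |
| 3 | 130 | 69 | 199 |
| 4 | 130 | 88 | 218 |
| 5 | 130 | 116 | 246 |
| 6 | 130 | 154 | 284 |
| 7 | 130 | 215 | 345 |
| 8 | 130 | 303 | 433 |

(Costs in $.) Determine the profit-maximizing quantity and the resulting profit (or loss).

Profit at each row (π = 74q − TC): q=0: -130; q=1: -87; q=2: -32; q=3: 23; q=4: 78; q=5: 124; q=6: 160; q=7: 173; q=8: 159.
Profit is maximized at q = 7. AVC there is 215/7 = $30.71 ≤ P, so producing beats shutting down (which would give -$130).

q = 7; profit = $173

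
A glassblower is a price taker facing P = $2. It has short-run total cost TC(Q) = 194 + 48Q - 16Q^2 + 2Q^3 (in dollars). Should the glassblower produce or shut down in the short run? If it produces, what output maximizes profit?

Shut down

From TC, MC = TC'(Q) = 48 - 32Q + 6Q^2 and AVC = VC/Q = 48 - 16Q + 2Q^2.
AVC is minimized where dAVC/dQ = -16 + 4Q = 0, at Q = 4; min AVC = 48 - 16·4 + 2·4^2 = $16.
P = $2 lies below min AVC = $16; no output level covers variable cost.
The firm minimizes its loss by shutting down and losing only its fixed cost of $194.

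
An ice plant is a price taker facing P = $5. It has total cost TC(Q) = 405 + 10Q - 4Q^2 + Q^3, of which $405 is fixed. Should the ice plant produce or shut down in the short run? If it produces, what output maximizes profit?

Variable cost is VC = 10Q - 4Q^2 + Q^3, so AVC = VC/Q = 10 - 4Q + Q^2 and MC = dTC/dQ = 10 - 8Q + 3Q^2.
AVC is minimized where dAVC/dQ = -4 + 2Q = 0, at Q = 2; min AVC = 10 - 4·2 + 2^2 = $6.
With P < min AVC ($5 < $6), every unit sold adds to the loss.
Shutting down limits the loss to fixed cost, $405.

Shut down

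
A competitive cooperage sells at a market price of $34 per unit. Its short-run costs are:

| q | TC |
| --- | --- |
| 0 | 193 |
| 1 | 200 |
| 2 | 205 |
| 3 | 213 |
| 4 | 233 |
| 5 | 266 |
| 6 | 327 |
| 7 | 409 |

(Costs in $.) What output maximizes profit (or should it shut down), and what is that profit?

q = 5; profit = -$96

Profit at each row (π = 34q − TC): q=0: -193; q=1: -166; q=2: -137; q=3: -111; q=4: -97; q=5: -96; q=6: -123; q=7: -171.
Profit is maximized at q = 5. AVC there is 73/5 = $14.60 ≤ P, so producing beats shutting down (which would give -$193).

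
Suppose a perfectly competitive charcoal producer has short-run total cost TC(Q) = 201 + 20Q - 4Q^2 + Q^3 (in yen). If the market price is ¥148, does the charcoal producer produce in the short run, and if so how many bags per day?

Strip out fixed cost: VC = 20Q - 4Q^2 + Q^3. Then AVC = 20 - 4Q + Q^2 and MC = 20 - 8Q + 3Q^2.
The AVC parabola has its vertex at Q = 4/2 = 2, where AVC = 20 - 4·2 + 2^2 = ¥16.
Because ¥148 ≥ ¥16, revenue can cover variable cost; the firm operates.
P = MC gives -128 - 8Q + 3Q^2 = 0, with roots -16/3 and 8. Take the larger (rising MC): Q* = 8.
Check: AVC at Q = 8 is ¥52 ≤ P, so revenue covers variable cost.
Profit = P·Q − TC = 148·8 − 617 = ¥567.

Produce at Q = 8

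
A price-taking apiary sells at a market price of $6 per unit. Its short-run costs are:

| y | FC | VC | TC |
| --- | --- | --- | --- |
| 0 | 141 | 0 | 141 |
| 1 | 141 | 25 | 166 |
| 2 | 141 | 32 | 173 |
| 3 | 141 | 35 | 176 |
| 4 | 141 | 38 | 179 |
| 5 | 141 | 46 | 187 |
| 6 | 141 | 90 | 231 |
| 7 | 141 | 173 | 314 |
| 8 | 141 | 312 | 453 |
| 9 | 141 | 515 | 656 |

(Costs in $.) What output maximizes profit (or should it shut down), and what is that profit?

Compute π = P·y − TC at each output: y=0: -141; y=1: -160; y=2: -161; y=3: -158; y=4: -155; y=5: -157; y=6: -195; y=7: -272; y=8: -405; y=9: -602.
Profit is highest at y = 0. Equivalently, the lowest AVC in the table is 46/5 ≈ $9.20 at y = 5, and P = $6 falls below it — price never covers variable cost, so the firm shuts down and loses only its fixed cost.

y = 0 (shut down); profit = -$141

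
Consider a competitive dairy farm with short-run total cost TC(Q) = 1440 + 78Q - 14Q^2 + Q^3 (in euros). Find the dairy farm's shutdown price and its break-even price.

Shutdown price = €29; break-even price = €174

AVC = 78 - 14Q + Q^2; minimized at Q = 7, giving min AVC = €29. That is the shutdown price.
ATC = 1440/Q + 78 - 14Q + Q^2. Setting dATC/dQ = −1440/Q^2 − 14 + 2Q = 0 gives Q = 12 (since 2·12^3 − 14·12^2 = 1440).
min ATC = 1440/12 + 78 − 14·12 + 12^2 = €174. That is the break-even price.
For €29 ≤ P < €174 the firm produces at a loss; below €29 it shuts down.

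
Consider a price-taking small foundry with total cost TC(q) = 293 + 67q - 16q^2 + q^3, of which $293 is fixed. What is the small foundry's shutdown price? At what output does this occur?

$3 per unit, at q = 8

Short-run supply begins at min AVC. From VC = 67q - 16q^2 + q^3, AVC = 67 - 16q + q^2.
At the minimum of AVC, MC = AVC. MC = 67 - 32q + 3q^2; setting MC = AVC gives 2q^2 - 16q = 0, so q = 8. min AVC = 3.
For P < $3 the firm produces nothing.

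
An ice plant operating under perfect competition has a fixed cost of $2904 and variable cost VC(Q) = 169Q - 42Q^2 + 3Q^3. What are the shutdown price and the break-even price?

Shutdown price = $22; break-even price = $334

Shutdown price = min AVC. AVC = 169 - 42Q + 3Q^2, with vertex at Q = 7 and minimum $22.
ATC = 2904/Q + 169 - 42Q + 3Q^2. Setting dATC/dQ = −2904/Q^2 − 42 + 6Q = 0 gives Q = 11 (since 6·11^3 − 42·11^2 = 2904).
min ATC = 2904/11 + 169 − 42·11 + 3·11^2 = $334. That is the break-even price.
Between these two prices the firm operates at a loss; above $334 it earns a profit.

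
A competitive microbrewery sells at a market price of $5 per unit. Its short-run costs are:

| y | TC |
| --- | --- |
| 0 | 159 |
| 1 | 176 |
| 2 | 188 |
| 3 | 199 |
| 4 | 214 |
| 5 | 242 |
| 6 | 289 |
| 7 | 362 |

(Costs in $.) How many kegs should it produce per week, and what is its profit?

Compute π = P·y − TC at each output: y=0: -159; y=1: -171; y=2: -178; y=3: -184; y=4: -194; y=5: -217; y=6: -259; y=7: -327.
Profit is highest at y = 0. Equivalently, the lowest AVC in the table is 40/3 ≈ $13.33 at y = 3, and P = $5 falls below it — price never covers variable cost, so the firm shuts down and loses only its fixed cost.

y = 0 (shut down); profit = -$159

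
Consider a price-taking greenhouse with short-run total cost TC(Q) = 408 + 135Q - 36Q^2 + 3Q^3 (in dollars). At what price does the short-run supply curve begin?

The firm shuts down when price falls below the minimum of average variable cost. AVC = VC/Q = 135 - 36Q + 3Q^2.
At the minimum of AVC, MC = AVC. MC = 135 - 72Q + 9Q^2; setting MC = AVC gives 6Q^2 - 36Q = 0, so Q = 6. min AVC = 27.
The firm shuts down for any P below $27.

$27 per unit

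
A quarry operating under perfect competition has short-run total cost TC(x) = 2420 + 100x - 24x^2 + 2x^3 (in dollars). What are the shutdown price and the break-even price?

Shutdown price = min AVC. AVC = 100 - 24x + 2x^2, with vertex at x = 6 and minimum $28.
ATC = 2420/x + 100 - 24x + 2x^2. Setting dATC/dx = −2420/x^2 − 24 + 4x = 0 gives x = 11 (since 4·11^3 − 24·11^2 = 2420).
min ATC = 2420/11 + 100 − 24·11 + 2·11^2 = $298. That is the break-even price.
For $28 ≤ P < $298 the firm produces at a loss; below $28 it shuts down.

Shutdown price = $28; break-even price = $298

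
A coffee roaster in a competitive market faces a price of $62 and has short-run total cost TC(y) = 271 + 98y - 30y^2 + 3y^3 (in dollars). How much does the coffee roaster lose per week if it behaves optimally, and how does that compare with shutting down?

Profit = -$55 at y = 6

AVC = 98 - 30y + 3y^2; min AVC = $23 at y = 5. Since P = $62 ≥ min AVC, the firm produces.
MC = 98 - 60y + 9y^2. Setting P = MC and taking the root on the rising branch gives y* = 6.
TR = 62·6 = 372. TC = 271 + 156 = 427. Profit = 372 − 427 = -$55.
Shutting down would mean losing the fixed cost of $271, so operating at a loss of $55 is better by $216.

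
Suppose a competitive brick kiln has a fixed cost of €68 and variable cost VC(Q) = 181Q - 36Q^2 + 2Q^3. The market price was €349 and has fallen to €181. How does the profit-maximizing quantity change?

MC = 181 - 72Q + 6Q^2; the shutdown threshold is min AVC = €19 (at Q = 9).
At P = €349 ≥ min AVC, set P = MC on the rising branch: Q = 14.
At P = €181 ≥ min AVC, set P = MC: Q = 12. The firm stays open but cuts output.

Output falls from 14 to 12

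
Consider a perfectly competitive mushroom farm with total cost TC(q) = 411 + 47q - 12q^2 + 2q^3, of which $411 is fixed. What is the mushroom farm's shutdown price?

$29 per unit

The shutdown price is the minimum of AVC. VC = 47q - 12q^2 + 2q^3, so AVC = 47 - 12q + 2q^2.
At the minimum of AVC, MC = AVC. MC = 47 - 24q + 6q^2; setting MC = AVC gives 4q^2 - 12q = 0, so q = 3. min AVC = 29.
For P < $29 the firm produces nothing.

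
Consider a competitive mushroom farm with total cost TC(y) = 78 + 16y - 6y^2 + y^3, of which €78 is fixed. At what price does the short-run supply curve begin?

The firm shuts down when price falls below the minimum of average variable cost. AVC = VC/y = 16 - 6y + y^2.
At the minimum of AVC, MC = AVC. MC = 16 - 12y + 3y^2; setting MC = AVC gives 2y^2 - 6y = 0, so y = 3. min AVC = 7.
The firm shuts down for any P below €7.

€7 per unit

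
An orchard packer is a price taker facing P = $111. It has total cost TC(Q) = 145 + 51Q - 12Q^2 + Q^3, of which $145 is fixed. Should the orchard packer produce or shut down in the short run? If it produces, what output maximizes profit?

Produce at Q = 10

Variable cost is VC = 51Q - 12Q^2 + Q^3, so AVC = VC/Q = 51 - 12Q + Q^2 and MC = dTC/dQ = 51 - 24Q + 3Q^2.
The AVC parabola has its vertex at Q = 12/2 = 6, where AVC = 51 - 12·6 + 6^2 = $15.
Since P = $111 ≥ min AVC = $15, price covers variable cost and the firm should produce.
Set P = MC: 111 = 51 - 24Q + 3Q^2 → -60 - 24Q + 3Q^2 = 0. The roots are Q = -2 and Q = 10; the profit-maximizing output is on the rising part of MC, so Q* = 10.
Check: AVC at Q = 10 is $31 ≤ P, so revenue covers variable cost.
Profit = P·Q − TC = 111·10 − 455 = $655.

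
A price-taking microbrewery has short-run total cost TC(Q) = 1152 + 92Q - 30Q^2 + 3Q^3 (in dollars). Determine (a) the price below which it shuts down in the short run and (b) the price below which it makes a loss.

AVC = 92 - 30Q + 3Q^2; minimized at Q = 5, giving min AVC = $17. That is the shutdown price.
ATC = 1152/Q + 92 - 30Q + 3Q^2. Setting dATC/dQ = −1152/Q^2 − 30 + 6Q = 0 gives Q = 8 (since 6·8^3 − 30·8^2 = 1152).
min ATC = 1152/8 + 92 − 30·8 + 3·8^2 = $188. That is the break-even price.
For $17 ≤ P < $188 the firm produces at a loss; below $17 it shuts down.

Shutdown price = $17; break-even price = $188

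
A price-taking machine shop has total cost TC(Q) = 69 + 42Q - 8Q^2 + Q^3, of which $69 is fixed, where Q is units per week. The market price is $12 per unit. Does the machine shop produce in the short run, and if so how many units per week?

Shut down

From TC, MC = TC'(Q) = 42 - 16Q + 3Q^2 and AVC = VC/Q = 42 - 8Q + Q^2.
The AVC parabola has its vertex at Q = 8/2 = 4, where AVC = 42 - 8·4 + 4^2 = $26.
Since P = $12 < min AVC = $26, price fails to cover variable cost at any output.
The firm minimizes its loss by shutting down and losing only its fixed cost of $69.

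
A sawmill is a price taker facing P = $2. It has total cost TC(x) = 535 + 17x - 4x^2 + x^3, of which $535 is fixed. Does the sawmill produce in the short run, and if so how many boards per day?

Strip out fixed cost: VC = 17x - 4x^2 + x^3. Then AVC = 17 - 4x + x^2 and MC = 17 - 8x + 3x^2.
AVC is minimized where dAVC/dx = -4 + 2x = 0, at x = 2; min AVC = 17 - 4·2 + 2^2 = $13.
Since P = $2 < min AVC = $13, price fails to cover variable cost at any output.
Shutting down limits the loss to fixed cost, $535.

Shut down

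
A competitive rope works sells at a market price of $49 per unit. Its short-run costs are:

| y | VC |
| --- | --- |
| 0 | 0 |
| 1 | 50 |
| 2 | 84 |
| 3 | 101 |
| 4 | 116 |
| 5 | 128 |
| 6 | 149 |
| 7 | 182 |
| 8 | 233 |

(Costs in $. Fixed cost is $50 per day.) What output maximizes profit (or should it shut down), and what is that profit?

Profit at each row (π = 49y − TC): y=0: -50; y=1: -51; y=2: -36; y=3: -4; y=4: 30; y=5: 67; y=6: 95; y=7: 111; y=8: 109.
Profit is maximized at y = 7. AVC there is 182/7 = $26 ≤ P, so producing beats shutting down (which would give -$50).

y = 7; profit = $111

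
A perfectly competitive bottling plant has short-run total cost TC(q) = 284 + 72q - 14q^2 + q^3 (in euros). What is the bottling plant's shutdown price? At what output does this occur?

The shutdown price is the minimum of AVC. VC = 72q - 14q^2 + q^3, so AVC = 72 - 14q + q^2.
dAVC/dq = -14 + 2q = 0 gives q = 7. min AVC = 72 - 14·7 + 7^2 = 23.
The firm shuts down for any P below €23.

€23 per unit, at q = 7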